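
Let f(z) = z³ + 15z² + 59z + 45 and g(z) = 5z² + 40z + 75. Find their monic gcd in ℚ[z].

z + 5

Apply the Euclidean algorithm:
  z³ + 15z² + 59z + 45 = ((1/5)z + 7/5)(5z² + 40z + 75) + (−12z − 60)
  5z² + 40z + 75 = (−(5/12)z − 5/4)(−12z − 60) + (0)
Last nonzero remainder: −12z − 60. Dividing through by −12 gives the monic gcd z + 5.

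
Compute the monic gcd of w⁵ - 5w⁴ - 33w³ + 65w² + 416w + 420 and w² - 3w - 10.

w² - 3w - 10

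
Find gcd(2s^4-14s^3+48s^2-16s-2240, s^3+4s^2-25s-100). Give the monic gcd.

s+4

By polynomial division,
  2s^4-14s^3+48s^2-16s-2240 = (2s-22)(s^3+4s^2-25s-100) + (186s^2-366s-4440)
  s^3+4s^2-25s-100 = ((1/186)s+185/5766)(186s^2-366s-4440) + ((10200/961)s+40800/961)
  186s^2-366s-4440 = ((29791/1700)s-35557/340)((10200/961)s+40800/961) + (0)
Last nonzero remainder: (10200/961)s+40800/961. Dividing through by 10200/961 gives the monic gcd s+4.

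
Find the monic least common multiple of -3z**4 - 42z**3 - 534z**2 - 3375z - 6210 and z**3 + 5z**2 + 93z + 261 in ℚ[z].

z**6 + 16z**5 + 293z**4 + 2699z**3 + 19806z**2 + 102015z + 180090

Euclidean algorithm in ℚ[z]:
  -3z**4 - 42z**3 - 534z**2 - 3375z - 6210 = (-3z - 27)(z**3 + 5z**2 + 93z + 261) + (-120z**2 - 81z + 837)
  z**3 + 5z**2 + 93z + 261 = (-(1/120)z - 173/4800)(-120z**2 - 81z + 837) + ((155289/1600)z + 465867/1600)
  -120z**2 - 81z + 837 = (-(64000/51763)z + 148800/51763)((155289/1600)z + 465867/1600) + (0)
Last nonzero remainder: (155289/1600)z + 465867/1600. Dividing through by 155289/1600 gives the monic gcd z + 3.
Then lcm(f, g) = f·g / gcd(f, g); expanding and making the result monic gives the answer.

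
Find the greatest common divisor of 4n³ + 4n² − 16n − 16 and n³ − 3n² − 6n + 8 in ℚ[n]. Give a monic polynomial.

n + 2

Euclidean algorithm in ℚ[n]:
  4n³ + 4n² − 16n − 16 = (4)(n³ − 3n² − 6n + 8) + (16n² + 8n − 48)
  n³ − 3n² − 6n + 8 = ((1/16)n − 7/32)(16n² + 8n − 48) + (−(5/4)n − 5/2)
  16n² + 8n − 48 = (−(64/5)n + 96/5)(−(5/4)n − 5/2) + (0)
Last nonzero remainder: −(5/4)n − 5/2. Dividing through by −5/4 gives the monic gcd n + 2.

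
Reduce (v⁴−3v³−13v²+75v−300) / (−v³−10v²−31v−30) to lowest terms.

(−v³+8v²−27v+60)/(v²+5v+6)

Apply the Euclidean algorithm:
  v⁴−3v³−13v²+75v−300 = (−v+13)(−v³−10v²−31v−30) + (86v²+448v+90)
  −v³−10v²−31v−30 = (−(1/86)v−103/1849)(86v²+448v+90) + (−(9240/1849)v−46200/1849)
  86v²+448v+90 = (−(79507/4620)v−5547/1540)(−(9240/1849)v−46200/1849) + (0)
Last nonzero remainder: −(9240/1849)v−46200/1849. Dividing through by −9240/1849 gives the monic gcd v+5.
Cancel v+5 from numerator and denominator to get the reduced form.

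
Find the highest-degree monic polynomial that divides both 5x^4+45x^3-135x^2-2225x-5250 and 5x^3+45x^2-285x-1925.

By polynomial division,
  5x^4+45x^3-135x^2-2225x-5250 = (x)(5x^3+45x^2-285x-1925) + (150x^2-300x-5250)
  5x^3+45x^2-285x-1925 = ((1/30)x+11/30)(150x^2-300x-5250) + (0)
Last nonzero remainder: 150x^2-300x-5250. Dividing through by 150 gives the monic gcd x^2-2x-35.

x^2-2x-35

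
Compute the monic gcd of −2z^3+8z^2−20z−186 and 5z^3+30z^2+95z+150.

Repeated division with remainder:
  −2z^3+8z^2−20z−186 = (−2/5)(5z^3+30z^2+95z+150) + (20z^2+18z−126)
  5z^3+30z^2+95z+150 = ((1/4)z+51/40)(20z^2+18z−126) + ((2071/20)z+6213/20)
  20z^2+18z−126 = ((400/2071)z−840/2071)((2071/20)z+6213/20) + (0)
Last nonzero remainder: (2071/20)z+6213/20. Dividing through by 2071/20 gives the monic gcd z+3.

z+3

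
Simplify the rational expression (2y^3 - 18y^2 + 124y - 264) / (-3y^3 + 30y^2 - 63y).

(-2y^2 + 12y - 88)/(3y^2 - 21y)

Euclidean algorithm in ℚ[y]:
  2y^3 - 18y^2 + 124y - 264 = (-2/3)(-3y^3 + 30y^2 - 63y) + (2y^2 + 82y - 264)
  -3y^3 + 30y^2 - 63y = (-(3/2)y + 153/2)(2y^2 + 82y - 264) + (-6732y + 20196)
  2y^2 + 82y - 264 = (-(1/3366)y - 2/153)(-6732y + 20196) + (0)
Last nonzero remainder: -6732y + 20196. Dividing through by -6732 gives the monic gcd y - 3.
Cancel y - 3 from numerator and denominator to get the reduced form.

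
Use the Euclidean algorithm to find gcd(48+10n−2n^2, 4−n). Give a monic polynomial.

1

Apply the Euclidean algorithm:
  −2n^2+10n+48 = (2n−2)(−n+4) + (56)
  −n+4 = (−(1/56)n+1/14)(56) + (0)
The last nonzero remainder is the constant 56, so the polynomials are coprime and gcd = 1.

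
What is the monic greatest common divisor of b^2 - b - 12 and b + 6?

1

By polynomial division,
  b^2 - b - 12 = (b - 7)(b + 6) + (30)
  b + 6 = ((1/30)b + 1/5)(30) + (0)
The last nonzero remainder is the constant 30, so the polynomials are coprime and gcd = 1.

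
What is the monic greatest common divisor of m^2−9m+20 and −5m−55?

1

By polynomial division,
  m^2−9m+20 = (−(1/5)m+4)(−5m−55) + (240)
  −5m−55 = (−(1/48)m−11/48)(240) + (0)
The last nonzero remainder is the constant 240, so the polynomials are coprime and gcd = 1.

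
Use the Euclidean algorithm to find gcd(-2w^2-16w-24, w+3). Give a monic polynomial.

1

By polynomial division,
  -2w^2-16w-24 = (-2w-10)(w+3) + (6)
  w+3 = ((1/6)w+1/2)(6) + (0)
The last nonzero remainder is the constant 6, so the polynomials are coprime and gcd = 1.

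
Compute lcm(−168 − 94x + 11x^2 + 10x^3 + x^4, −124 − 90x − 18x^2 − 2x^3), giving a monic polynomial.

−5208 − 4090x − 485x^2 + 293x^3 + 112x^4 + 17x^5 + x^6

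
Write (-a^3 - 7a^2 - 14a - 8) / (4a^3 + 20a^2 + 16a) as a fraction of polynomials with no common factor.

Repeated division with remainder:
  -a^3 - 7a^2 - 14a - 8 = (-1/4)(4a^3 + 20a^2 + 16a) + (-2a^2 - 10a - 8)
  4a^3 + 20a^2 + 16a = (-2a)(-2a^2 - 10a - 8) + (0)
Last nonzero remainder: -2a^2 - 10a - 8. Dividing through by -2 gives the monic gcd a^2 + 5a + 4.
Cancel a^2 + 5a + 4 from numerator and denominator to get the reduced form.

(-a - 2)/(4a)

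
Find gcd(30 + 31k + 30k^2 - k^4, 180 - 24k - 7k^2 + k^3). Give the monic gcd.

Apply the Euclidean algorithm:
  -k^4 + 30k^2 + 31k + 30 = (-k - 7)(k^3 - 7k^2 - 24k + 180) + (-43k^2 + 43k + 1290)
  k^3 - 7k^2 - 24k + 180 = (-(1/43)k + 6/43)(-43k^2 + 43k + 1290) + (0)
Last nonzero remainder: -43k^2 + 43k + 1290. Dividing through by -43 gives the monic gcd k^2 - k - 30.

-30 - k + k^2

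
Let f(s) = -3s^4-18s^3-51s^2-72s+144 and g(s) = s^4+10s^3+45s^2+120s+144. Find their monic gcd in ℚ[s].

s^3+7s^2+24s+48

By polynomial division,
  -3s^4-18s^3-51s^2-72s+144 = (-3)(s^4+10s^3+45s^2+120s+144) + (12s^3+84s^2+288s+576)
  s^4+10s^3+45s^2+120s+144 = ((1/12)s+1/4)(12s^3+84s^2+288s+576) + (0)
Last nonzero remainder: 12s^3+84s^2+288s+576. Dividing through by 12 gives the monic gcd s^3+7s^2+24s+48.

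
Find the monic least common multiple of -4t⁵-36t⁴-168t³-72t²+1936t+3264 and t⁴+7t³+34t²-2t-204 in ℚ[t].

t⁷+10t⁶+45t⁵+6t⁴-718t³-1408t²+2088t+4896

Repeated division with remainder:
  -4t⁵-36t⁴-168t³-72t²+1936t+3264 = (-4t-8)(t⁴+7t³+34t²-2t-204) + (24t³+192t²+1104t+1632)
  t⁴+7t³+34t²-2t-204 = ((1/24)t-1/24)(24t³+192t²+1104t+1632) + (-4t²-24t-136)
  24t³+192t²+1104t+1632 = (-6t-12)(-4t²-24t-136) + (0)
Last nonzero remainder: -4t²-24t-136. Dividing through by -4 gives the monic gcd t²+6t+34.
Then lcm(f, g) = f·g / gcd(f, g); expanding and making the result monic gives the answer.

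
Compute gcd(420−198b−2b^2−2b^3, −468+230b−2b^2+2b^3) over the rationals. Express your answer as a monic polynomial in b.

−2+b

By polynomial division,
  −2b^3−2b^2−198b+420 = (−1)(2b^3−2b^2+230b−468) + (−4b^2+32b−48)
  2b^3−2b^2+230b−468 = (−(1/2)b−7/2)(−4b^2+32b−48) + (318b−636)
  −4b^2+32b−48 = (−(2/159)b+4/53)(318b−636) + (0)
Last nonzero remainder: 318b−636. Dividing through by 318 gives the monic gcd b−2.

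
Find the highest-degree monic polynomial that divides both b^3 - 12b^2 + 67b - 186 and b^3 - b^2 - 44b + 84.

b - 6

Euclidean algorithm in ℚ[b]:
  b^3 - 12b^2 + 67b - 186 = (b^3 - b^2 - 44b + 84) + (-11b^2 + 111b - 270)
  b^3 - b^2 - 44b + 84 = (-(1/11)b - 100/121)(-11b^2 + 111b - 270) + ((2806/121)b - 16836/121)
  -11b^2 + 111b - 270 = (-(1331/2806)b + 5445/2806)((2806/121)b - 16836/121) + (0)
Last nonzero remainder: (2806/121)b - 16836/121. Dividing through by 2806/121 gives the monic gcd b - 6.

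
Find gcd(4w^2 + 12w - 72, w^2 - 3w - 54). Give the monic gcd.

Euclidean algorithm in ℚ[w]:
  4w^2 + 12w - 72 = (4)(w^2 - 3w - 54) + (24w + 144)
  w^2 - 3w - 54 = ((1/24)w - 3/8)(24w + 144) + (0)
Last nonzero remainder: 24w + 144. Dividing through by 24 gives the monic gcd w + 6.

w + 6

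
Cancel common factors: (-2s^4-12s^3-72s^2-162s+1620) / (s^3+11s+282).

Apply the Euclidean algorithm:
  -2s^4-12s^3-72s^2-162s+1620 = (-2s-12)(s^3+11s+282) + (-50s^2+534s+5004)
  s^3+11s+282 = (-(1/50)s-267/1250)(-50s^2+534s+5004) + ((140714/625)s+844284/625)
  -50s^2+534s+5004 = (-(15625/70357)s+260625/70357)((140714/625)s+844284/625) + (0)
Last nonzero remainder: (140714/625)s+844284/625. Dividing through by 140714/625 gives the monic gcd s+6.
Cancel s+6 from numerator and denominator to get the reduced form.

(-2s^3-72s+270)/(s^2-6s+47)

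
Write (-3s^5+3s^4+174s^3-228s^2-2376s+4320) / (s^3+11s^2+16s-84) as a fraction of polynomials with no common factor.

(-3s^3+15s^2+78s-360)/(s+7)

By polynomial division,
  -3s^5+3s^4+174s^3-228s^2-2376s+4320 = (-3s^2+36s-174)(s^3+11s^2+16s-84) + (858s^2+3432s-10296)
  s^3+11s^2+16s-84 = ((1/858)s+7/858)(858s^2+3432s-10296) + (0)
Last nonzero remainder: 858s^2+3432s-10296. Dividing through by 858 gives the monic gcd s^2+4s-12.
Cancel s^2+4s-12 from numerator and denominator to get the reduced form.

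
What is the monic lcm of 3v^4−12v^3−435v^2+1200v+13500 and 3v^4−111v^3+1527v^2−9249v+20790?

Repeated division with remainder:
  3v^4−12v^3−435v^2+1200v+13500 = (3v^4−111v^3+1527v^2−9249v+20790) + (99v^3−1962v^2+10449v−7290)
  3v^4−111v^3+1527v^2−9249v+20790 = ((1/33)v−63/121)(99v^3−1962v^2+10449v−7290) + ((22848/121)v^2−(434112/121)v+2056320/121)
  99v^3−1962v^2+10449v−7290 = ((3993/7616)v−3267/7616)((22848/121)v^2−(434112/121)v+2056320/121) + (0)
Last nonzero remainder: (22848/121)v^2−(434112/121)v+2056320/121. Dividing through by 22848/121 gives the monic gcd v^2−19v+90.
Then lcm(f, g) = f·g / gcd(f, g); expanding and making the result monic gives the answer.

v^6−22v^5+4v^4+2702v^3−13865v^2−50200v+346500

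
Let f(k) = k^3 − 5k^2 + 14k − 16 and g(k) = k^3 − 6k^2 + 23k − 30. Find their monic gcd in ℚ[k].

Repeated division with remainder:
  k^3 − 5k^2 + 14k − 16 = (k^3 − 6k^2 + 23k − 30) + (k^2 − 9k + 14)
  k^3 − 6k^2 + 23k − 30 = (k + 3)(k^2 − 9k + 14) + (36k − 72)
  k^2 − 9k + 14 = ((1/36)k − 7/36)(36k − 72) + (0)
Last nonzero remainder: 36k − 72. Dividing through by 36 gives the monic gcd k − 2.

k − 2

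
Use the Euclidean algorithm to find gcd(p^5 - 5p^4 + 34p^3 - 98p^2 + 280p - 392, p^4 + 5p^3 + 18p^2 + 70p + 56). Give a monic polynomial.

p^2 + 14

Euclidean algorithm in ℚ[p]:
  p^5 - 5p^4 + 34p^3 - 98p^2 + 280p - 392 = (p - 10)(p^4 + 5p^3 + 18p^2 + 70p + 56) + (66p^3 + 12p^2 + 924p + 168)
  p^4 + 5p^3 + 18p^2 + 70p + 56 = ((1/66)p + 53/726)(66p^3 + 12p^2 + 924p + 168) + ((378/121)p^2 + 5292/121)
  66p^3 + 12p^2 + 924p + 168 = ((1331/63)p + 242/63)((378/121)p^2 + 5292/121) + (0)
Last nonzero remainder: (378/121)p^2 + 5292/121. Dividing through by 378/121 gives the monic gcd p^2 + 14.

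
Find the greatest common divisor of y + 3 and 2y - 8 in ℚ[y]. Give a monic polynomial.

1

Repeated division with remainder:
  y + 3 = (1/2)(2y - 8) + (7)
  2y - 8 = ((2/7)y - 8/7)(7) + (0)
The last nonzero remainder is the constant 7, so the polynomials are coprime and gcd = 1.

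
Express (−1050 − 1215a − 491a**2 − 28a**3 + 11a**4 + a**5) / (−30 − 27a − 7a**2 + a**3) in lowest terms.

(−350 − 55a + 8a**2 + a**3)/(−10 + a)

Apply the Euclidean algorithm:
  a**5 + 11a**4 − 28a**3 − 491a**2 − 1215a − 1050 = (a**2 + 18a + 125)(a**3 − 7a**2 − 27a − 30) + (900a**2 + 2700a + 2700)
  a**3 − 7a**2 − 27a − 30 = ((1/900)a − 1/90)(900a**2 + 2700a + 2700) + (0)
Last nonzero remainder: 900a**2 + 2700a + 2700. Dividing through by 900 gives the monic gcd a**2 + 3a + 3.
Cancel a**2 + 3a + 3 from numerator and denominator to get the reduced form.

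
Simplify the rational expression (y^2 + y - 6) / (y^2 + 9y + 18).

Euclidean algorithm in ℚ[y]:
  y^2 + y - 6 = (y^2 + 9y + 18) + (-8y - 24)
  y^2 + 9y + 18 = (-(1/8)y - 3/4)(-8y - 24) + (0)
Last nonzero remainder: -8y - 24. Dividing through by -8 gives the monic gcd y + 3.
Cancel y + 3 from numerator and denominator to get the reduced form.

(y - 2)/(y + 6)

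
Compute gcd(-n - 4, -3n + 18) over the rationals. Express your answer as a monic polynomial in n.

1

Repeated division with remainder:
  -n - 4 = (1/3)(-3n + 18) + (-10)
  -3n + 18 = ((3/10)n - 9/5)(-10) + (0)
The last nonzero remainder is the constant -10, so the polynomials are coprime and gcd = 1.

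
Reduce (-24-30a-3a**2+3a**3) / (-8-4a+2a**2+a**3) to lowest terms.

(-12-9a+3a**2)/(-4+a**2)

Apply the Euclidean algorithm:
  3a**3-3a**2-30a-24 = (3)(a**3+2a**2-4a-8) + (-9a**2-18a)
  a**3+2a**2-4a-8 = (-(1/9)a)(-9a**2-18a) + (-4a-8)
  -9a**2-18a = ((9/4)a)(-4a-8) + (0)
Last nonzero remainder: -4a-8. Dividing through by -4 gives the monic gcd a+2.
Cancel a+2 from numerator and denominator to get the reduced form.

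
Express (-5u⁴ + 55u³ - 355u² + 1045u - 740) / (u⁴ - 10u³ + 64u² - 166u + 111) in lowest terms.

Apply the Euclidean algorithm:
  -5u⁴ + 55u³ - 355u² + 1045u - 740 = (-5)(u⁴ - 10u³ + 64u² - 166u + 111) + (5u³ - 35u² + 215u - 185)
  u⁴ - 10u³ + 64u² - 166u + 111 = ((1/5)u - 3/5)(5u³ - 35u² + 215u - 185) + (0)
Last nonzero remainder: 5u³ - 35u² + 215u - 185. Dividing through by 5 gives the monic gcd u³ - 7u² + 43u - 37.
Cancel u³ - 7u² + 43u - 37 from numerator and denominator to get the reduced form.

(-5u + 20)/(u - 3)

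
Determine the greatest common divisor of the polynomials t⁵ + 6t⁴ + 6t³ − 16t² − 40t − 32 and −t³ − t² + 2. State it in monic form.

Euclidean algorithm in ℚ[t]:
  t⁵ + 6t⁴ + 6t³ − 16t² − 40t − 32 = (−t² − 5t − 1)(−t³ − t² + 2) + (−15t² − 30t − 30)
  −t³ − t² + 2 = ((1/15)t − 1/15)(−15t² − 30t − 30) + (0)
Last nonzero remainder: −15t² − 30t − 30. Dividing through by −15 gives the monic gcd t² + 2t + 2.

t² + 2t + 2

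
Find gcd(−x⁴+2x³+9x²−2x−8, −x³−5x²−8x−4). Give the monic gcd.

x²+3x+2

Euclidean algorithm in ℚ[x]:
  −x⁴+2x³+9x²−2x−8 = (x−7)(−x³−5x²−8x−4) + (−18x²−54x−36)
  −x³−5x²−8x−4 = ((1/18)x+1/9)(−18x²−54x−36) + (0)
Last nonzero remainder: −18x²−54x−36. Dividing through by −18 gives the monic gcd x²+3x+2.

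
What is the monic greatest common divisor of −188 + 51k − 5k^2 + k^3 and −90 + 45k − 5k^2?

Euclidean algorithm in ℚ[k]:
  k^3 − 5k^2 + 51k − 188 = (−(1/5)k − 4/5)(−5k^2 + 45k − 90) + (69k − 260)
  −5k^2 + 45k − 90 = (−(5/69)k + 1805/4761)(69k − 260) + (40810/4761)
  69k − 260 = ((328509/40810)k − 123786/4081)(40810/4761) + (0)
The last nonzero remainder is the constant 40810/4761, so the polynomials are coprime and gcd = 1.

1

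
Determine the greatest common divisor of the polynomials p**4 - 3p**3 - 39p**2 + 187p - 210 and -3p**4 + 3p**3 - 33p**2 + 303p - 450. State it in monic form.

p**2 - 5p + 6

Apply the Euclidean algorithm:
  p**4 - 3p**3 - 39p**2 + 187p - 210 = (-1/3)(-3p**4 + 3p**3 - 33p**2 + 303p - 450) + (-2p**3 - 50p**2 + 288p - 360)
  -3p**4 + 3p**3 - 33p**2 + 303p - 450 = ((3/2)p - 39)(-2p**3 - 50p**2 + 288p - 360) + (-2415p**2 + 12075p - 14490)
  -2p**3 - 50p**2 + 288p - 360 = ((2/2415)p + 4/161)(-2415p**2 + 12075p - 14490) + (0)
Last nonzero remainder: -2415p**2 + 12075p - 14490. Dividing through by -2415 gives the monic gcd p**2 - 5p + 6.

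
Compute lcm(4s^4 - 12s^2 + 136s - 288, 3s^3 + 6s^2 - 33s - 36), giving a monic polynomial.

s^6 - 2s^5 - 6s^4 + 40s^3 - 131s^2 + 42s + 216

Repeated division with remainder:
  4s^4 - 12s^2 + 136s - 288 = ((4/3)s - 8/3)(3s^3 + 6s^2 - 33s - 36) + (48s^2 + 96s - 384)
  3s^3 + 6s^2 - 33s - 36 = ((1/16)s)(48s^2 + 96s - 384) + (-9s - 36)
  48s^2 + 96s - 384 = (-(16/3)s + 32/3)(-9s - 36) + (0)
Last nonzero remainder: -9s - 36. Dividing through by -9 gives the monic gcd s + 4.
Then lcm(f, g) = f·g / gcd(f, g); expanding and making the result monic gives the answer.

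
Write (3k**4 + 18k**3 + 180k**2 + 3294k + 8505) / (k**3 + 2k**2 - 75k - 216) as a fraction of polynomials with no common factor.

(3k**3 + 9k**2 + 153k + 2835)/(k**2 - k - 72)

Repeated division with remainder:
  3k**4 + 18k**3 + 180k**2 + 3294k + 8505 = (3k + 12)(k**3 + 2k**2 - 75k - 216) + (381k**2 + 4842k + 11097)
  k**3 + 2k**2 - 75k - 216 = ((1/381)k - 1360/48387)(381k**2 + 4842k + 11097) + ((515592/16129)k + 1546776/16129)
  381k**2 + 4842k + 11097 = ((2048383/171864)k + 2209673/19096)((515592/16129)k + 1546776/16129) + (0)
Last nonzero remainder: (515592/16129)k + 1546776/16129. Dividing through by 515592/16129 gives the monic gcd k + 3.
Cancel k + 3 from numerator and denominator to get the reduced form.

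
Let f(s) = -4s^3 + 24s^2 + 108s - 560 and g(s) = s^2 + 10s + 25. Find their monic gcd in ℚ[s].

s + 5

Apply the Euclidean algorithm:
  -4s^3 + 24s^2 + 108s - 560 = (-4s + 64)(s^2 + 10s + 25) + (-432s - 2160)
  s^2 + 10s + 25 = (-(1/432)s - 5/432)(-432s - 2160) + (0)
Last nonzero remainder: -432s - 2160. Dividing through by -432 gives the monic gcd s + 5.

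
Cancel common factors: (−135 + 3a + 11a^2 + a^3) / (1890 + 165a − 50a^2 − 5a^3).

Apply the Euclidean algorithm:
  a^3 + 11a^2 + 3a − 135 = (−1/5)(−5a^3 − 50a^2 + 165a + 1890) + (a^2 + 36a + 243)
  −5a^3 − 50a^2 + 165a + 1890 = (−5a + 130)(a^2 + 36a + 243) + (−3300a − 29700)
  a^2 + 36a + 243 = (−(1/3300)a − 9/1100)(−3300a − 29700) + (0)
Last nonzero remainder: −3300a − 29700. Dividing through by −3300 gives the monic gcd a + 9.
Cancel a + 9 from numerator and denominator to get the reduced form.

(15 − 2a − a^2)/(−210 + 5a + 5a^2)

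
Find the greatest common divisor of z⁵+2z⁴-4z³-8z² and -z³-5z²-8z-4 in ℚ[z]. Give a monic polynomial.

z²+4z+4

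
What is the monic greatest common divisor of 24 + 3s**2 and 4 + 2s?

Apply the Euclidean algorithm:
  3s**2 + 24 = ((3/2)s - 3)(2s + 4) + (36)
  2s + 4 = ((1/18)s + 1/9)(36) + (0)
The last nonzero remainder is the constant 36, so the polynomials are coprime and gcd = 1.

1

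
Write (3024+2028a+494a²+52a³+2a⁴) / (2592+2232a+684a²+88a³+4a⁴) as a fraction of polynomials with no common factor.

By polynomial division,
  2a⁴+52a³+494a²+2028a+3024 = (1/2)(4a⁴+88a³+684a²+2232a+2592) + (8a³+152a²+912a+1728)
  4a⁴+88a³+684a²+2232a+2592 = ((1/2)a+3/2)(8a³+152a²+912a+1728) + (0)
Last nonzero remainder: 8a³+152a²+912a+1728. Dividing through by 8 gives the monic gcd a³+19a²+114a+216.
Cancel a³+19a²+114a+216 from numerator and denominator to get the reduced form.

(7+a)/(6+2a)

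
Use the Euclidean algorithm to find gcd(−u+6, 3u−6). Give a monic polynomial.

1

Apply the Euclidean algorithm:
  −u+6 = (−1/3)(3u−6) + (4)
  3u−6 = ((3/4)u−3/2)(4) + (0)
The last nonzero remainder is the constant 4, so the polynomials are coprime and gcd = 1.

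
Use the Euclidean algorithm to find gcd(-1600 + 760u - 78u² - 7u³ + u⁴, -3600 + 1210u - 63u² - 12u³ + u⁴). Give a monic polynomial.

By polynomial division,
  u⁴ - 7u³ - 78u² + 760u - 1600 = (u⁴ - 12u³ - 63u² + 1210u - 3600) + (5u³ - 15u² - 450u + 2000)
  u⁴ - 12u³ - 63u² + 1210u - 3600 = ((1/5)u - 9/5)(5u³ - 15u² - 450u + 2000) + (0)
Last nonzero remainder: 5u³ - 15u² - 450u + 2000. Dividing through by 5 gives the monic gcd u³ - 3u² - 90u + 400.

400 - 90u - 3u² + u³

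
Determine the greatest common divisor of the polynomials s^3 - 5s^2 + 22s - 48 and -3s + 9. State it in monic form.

Repeated division with remainder:
  s^3 - 5s^2 + 22s - 48 = (-(1/3)s^2 + (2/3)s - 16/3)(-3s + 9) + (0)
Last nonzero remainder: -3s + 9. Dividing through by -3 gives the monic gcd s - 3.

s - 3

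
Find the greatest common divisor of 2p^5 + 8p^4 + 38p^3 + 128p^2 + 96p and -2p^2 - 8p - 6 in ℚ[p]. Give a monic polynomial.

Apply the Euclidean algorithm:
  2p^5 + 8p^4 + 38p^3 + 128p^2 + 96p = (-p^3 - 16p)(-2p^2 - 8p - 6) + (0)
Last nonzero remainder: -2p^2 - 8p - 6. Dividing through by -2 gives the monic gcd p^2 + 4p + 3.

p^2 + 4p + 3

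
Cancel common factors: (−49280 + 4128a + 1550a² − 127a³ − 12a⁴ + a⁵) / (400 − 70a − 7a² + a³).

(616 − 67a − 10a² + a³)/(−5 + a)

Repeated division with remainder:
  a⁵ − 12a⁴ − 127a³ + 1550a² + 4128a − 49280 = (a² − 5a − 92)(a³ − 7a² − 70a + 400) + (156a² − 312a − 12480)
  a³ − 7a² − 70a + 400 = ((1/156)a − 5/156)(156a² − 312a − 12480) + (0)
Last nonzero remainder: 156a² − 312a − 12480. Dividing through by 156 gives the monic gcd a² − 2a − 80.
Cancel a² − 2a − 80 from numerator and denominator to get the reduced form.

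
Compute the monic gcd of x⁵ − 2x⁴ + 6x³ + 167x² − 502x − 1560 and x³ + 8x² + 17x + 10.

x² + 7x + 10

Apply the Euclidean algorithm:
  x⁵ − 2x⁴ + 6x³ + 167x² − 502x − 1560 = (x² − 10x + 69)(x³ + 8x² + 17x + 10) + (−225x² − 1575x − 2250)
  x³ + 8x² + 17x + 10 = (−(1/225)x − 1/225)(−225x² − 1575x − 2250) + (0)
Last nonzero remainder: −225x² − 1575x − 2250. Dividing through by −225 gives the monic gcd x² + 7x + 10.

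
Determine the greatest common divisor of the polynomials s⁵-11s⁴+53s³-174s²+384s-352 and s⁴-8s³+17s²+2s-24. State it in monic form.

s²-6s+8

Apply the Euclidean algorithm:
  s⁵-11s⁴+53s³-174s²+384s-352 = (s-3)(s⁴-8s³+17s²+2s-24) + (12s³-125s²+414s-424)
  s⁴-8s³+17s²+2s-24 = ((1/12)s+29/144)(12s³-125s²+414s-424) + ((1105/144)s²-(1105/24)s+1105/18)
  12s³-125s²+414s-424 = ((1728/1105)s-7632/1105)((1105/144)s²-(1105/24)s+1105/18) + (0)
Last nonzero remainder: (1105/144)s²-(1105/24)s+1105/18. Dividing through by 1105/144 gives the monic gcd s²-6s+8.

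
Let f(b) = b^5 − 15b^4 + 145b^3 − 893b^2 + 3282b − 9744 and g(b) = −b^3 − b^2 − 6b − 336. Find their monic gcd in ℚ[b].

By polynomial division,
  b^5 − 15b^4 + 145b^3 − 893b^2 + 3282b − 9744 = (−b^2 + 16b − 155)(−b^3 − b^2 − 6b − 336) + (−1288b^2 + 7728b − 61824)
  −b^3 − b^2 − 6b − 336 = ((1/1288)b + 1/184)(−1288b^2 + 7728b − 61824) + (0)
Last nonzero remainder: −1288b^2 + 7728b − 61824. Dividing through by −1288 gives the monic gcd b^2 − 6b + 48.

b^2 − 6b + 48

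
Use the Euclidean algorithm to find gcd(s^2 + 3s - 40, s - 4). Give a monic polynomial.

1

Repeated division with remainder:
  s^2 + 3s - 40 = (s + 7)(s - 4) + (-12)
  s - 4 = (-(1/12)s + 1/3)(-12) + (0)
The last nonzero remainder is the constant -12, so the polynomials are coprime and gcd = 1.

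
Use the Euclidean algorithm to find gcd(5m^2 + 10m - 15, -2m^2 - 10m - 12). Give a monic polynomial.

m + 3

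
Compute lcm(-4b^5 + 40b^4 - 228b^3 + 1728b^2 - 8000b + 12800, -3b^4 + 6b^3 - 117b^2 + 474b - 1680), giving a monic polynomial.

b^7 - 15b^6 + 121b^5 - 857b^4 + 4958b^3 - 19248b^2 + 44000b - 44800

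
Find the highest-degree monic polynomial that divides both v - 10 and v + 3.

1

Apply the Euclidean algorithm:
  v - 10 = (v + 3) + (-13)
  v + 3 = (-(1/13)v - 3/13)(-13) + (0)
The last nonzero remainder is the constant -13, so the polynomials are coprime and gcd = 1.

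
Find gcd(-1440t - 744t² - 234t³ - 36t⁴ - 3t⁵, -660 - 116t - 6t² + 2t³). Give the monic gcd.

Apply the Euclidean algorithm:
  -3t⁵ - 36t⁴ - 234t³ - 744t² - 1440t = (-(3/2)t² - (45/2)t - 543/2)(2t³ - 6t² - 116t - 660) + (-5973t² - 47784t - 179190)
  2t³ - 6t² - 116t - 660 = (-(2/5973)t + 2/543)(-5973t² - 47784t - 179190) + (0)
Last nonzero remainder: -5973t² - 47784t - 179190. Dividing through by -5973 gives the monic gcd t² + 8t + 30.

30 + 8t + t²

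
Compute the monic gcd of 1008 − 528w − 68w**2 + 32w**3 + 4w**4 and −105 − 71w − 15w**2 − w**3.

By polynomial division,
  4w**4 + 32w**3 − 68w**2 − 528w + 1008 = (−4w + 28)(−w**3 − 15w**2 − 71w − 105) + (68w**2 + 1040w + 3948)
  −w**3 − 15w**2 − 71w − 105 = (−(1/68)w + 5/1156)(68w**2 + 1040w + 3948) + (−(5040/289)w − 35280/289)
  68w**2 + 1040w + 3948 = (−(4913/1260)w − 13583/420)(−(5040/289)w − 35280/289) + (0)
Last nonzero remainder: −(5040/289)w − 35280/289. Dividing through by −5040/289 gives the monic gcd w + 7.

7 + w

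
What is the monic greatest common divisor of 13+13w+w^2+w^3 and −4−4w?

By polynomial division,
  w^3+w^2+13w+13 = (−(1/4)w^2−13/4)(−4w−4) + (0)
Last nonzero remainder: −4w−4. Dividing through by −4 gives the monic gcd w+1.

1+w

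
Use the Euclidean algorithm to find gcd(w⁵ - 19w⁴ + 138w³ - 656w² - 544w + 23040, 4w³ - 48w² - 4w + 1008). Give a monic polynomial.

Euclidean algorithm in ℚ[w]:
  w⁵ - 19w⁴ + 138w³ - 656w² - 544w + 23040 = ((1/4)w² - (7/4)w + 55/4)(4w³ - 48w² - 4w + 1008) + (-255w² + 1275w + 9180)
  4w³ - 48w² - 4w + 1008 = (-(4/255)w + 28/255)(-255w² + 1275w + 9180) + (0)
Last nonzero remainder: -255w² + 1275w + 9180. Dividing through by -255 gives the monic gcd w² - 5w - 36.

w² - 5w - 36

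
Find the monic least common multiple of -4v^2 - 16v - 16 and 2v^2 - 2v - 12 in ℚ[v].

By polynomial division,
  -4v^2 - 16v - 16 = (-2)(2v^2 - 2v - 12) + (-20v - 40)
  2v^2 - 2v - 12 = (-(1/10)v + 3/10)(-20v - 40) + (0)
Last nonzero remainder: -20v - 40. Dividing through by -20 gives the monic gcd v + 2.
Then lcm(f, g) = f·g / gcd(f, g); expanding and making the result monic gives the answer.

v^3 + v^2 - 8v - 12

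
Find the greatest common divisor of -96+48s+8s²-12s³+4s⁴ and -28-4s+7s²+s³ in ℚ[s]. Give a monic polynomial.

-4+s²

Apply the Euclidean algorithm:
  4s⁴-12s³+8s²+48s-96 = (4s-40)(s³+7s²-4s-28) + (304s²-1216)
  s³+7s²-4s-28 = ((1/304)s+7/304)(304s²-1216) + (0)
Last nonzero remainder: 304s²-1216. Dividing through by 304 gives the monic gcd s²-4.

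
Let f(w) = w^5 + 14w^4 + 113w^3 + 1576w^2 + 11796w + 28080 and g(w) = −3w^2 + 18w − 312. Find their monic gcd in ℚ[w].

Euclidean algorithm in ℚ[w]:
  w^5 + 14w^4 + 113w^3 + 1576w^2 + 11796w + 28080 = (−(1/3)w^3 − (20/3)w^2 − 43w − 90)(−3w^2 + 18w − 312) + (0)
Last nonzero remainder: −3w^2 + 18w − 312. Dividing through by −3 gives the monic gcd w^2 − 6w + 104.

w^2 − 6w + 104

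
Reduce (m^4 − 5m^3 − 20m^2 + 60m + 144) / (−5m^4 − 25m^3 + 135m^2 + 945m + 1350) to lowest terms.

(−m^2 + 2m + 8)/(5m^2 + 40m + 75)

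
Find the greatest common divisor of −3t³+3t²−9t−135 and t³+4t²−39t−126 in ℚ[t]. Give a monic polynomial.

Repeated division with remainder:
  −3t³+3t²−9t−135 = (−3)(t³+4t²−39t−126) + (15t²−126t−513)
  t³+4t²−39t−126 = ((1/15)t+62/75)(15t²−126t−513) + ((2484/25)t+7452/25)
  15t²−126t−513 = ((125/828)t−475/276)((2484/25)t+7452/25) + (0)
Last nonzero remainder: (2484/25)t+7452/25. Dividing through by 2484/25 gives the monic gcd t+3.

t+3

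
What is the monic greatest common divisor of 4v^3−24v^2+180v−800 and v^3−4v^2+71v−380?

v−5

Apply the Euclidean algorithm:
  4v^3−24v^2+180v−800 = (4)(v^3−4v^2+71v−380) + (−8v^2−104v+720)
  v^3−4v^2+71v−380 = (−(1/8)v+17/8)(−8v^2−104v+720) + (382v−1910)
  −8v^2−104v+720 = (−(4/191)v−72/191)(382v−1910) + (0)
Last nonzero remainder: 382v−1910. Dividing through by 382 gives the monic gcd v−5.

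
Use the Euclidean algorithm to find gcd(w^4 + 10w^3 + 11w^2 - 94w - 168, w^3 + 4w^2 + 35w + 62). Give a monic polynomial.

w + 2

Apply the Euclidean algorithm:
  w^4 + 10w^3 + 11w^2 - 94w - 168 = (w + 6)(w^3 + 4w^2 + 35w + 62) + (-48w^2 - 366w - 540)
  w^3 + 4w^2 + 35w + 62 = (-(1/48)w + 29/384)(-48w^2 - 366w - 540) + ((3289/64)w + 3289/32)
  -48w^2 - 366w - 540 = (-(3072/3289)w - 17280/3289)((3289/64)w + 3289/32) + (0)
Last nonzero remainder: (3289/64)w + 3289/32. Dividing through by 3289/64 gives the monic gcd w + 2.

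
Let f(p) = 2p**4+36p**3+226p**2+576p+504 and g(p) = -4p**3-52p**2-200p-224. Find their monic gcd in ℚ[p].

Euclidean algorithm in ℚ[p]:
  2p**4+36p**3+226p**2+576p+504 = (-(1/2)p-5/2)(-4p**3-52p**2-200p-224) + (-4p**2-36p-56)
  -4p**3-52p**2-200p-224 = (p+4)(-4p**2-36p-56) + (0)
Last nonzero remainder: -4p**2-36p-56. Dividing through by -4 gives the monic gcd p**2+9p+14.

p**2+9p+14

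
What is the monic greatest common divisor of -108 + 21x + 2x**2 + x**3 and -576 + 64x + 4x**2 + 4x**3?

36 + 5x + x**2

Euclidean algorithm in ℚ[x]:
  x**3 + 2x**2 + 21x - 108 = (1/4)(4x**3 + 4x**2 + 64x - 576) + (x**2 + 5x + 36)
  4x**3 + 4x**2 + 64x - 576 = (4x - 16)(x**2 + 5x + 36) + (0)
The last nonzero remainder x**2 + 5x + 36 is already monic.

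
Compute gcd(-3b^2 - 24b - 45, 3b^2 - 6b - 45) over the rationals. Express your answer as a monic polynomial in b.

b + 3

Apply the Euclidean algorithm:
  -3b^2 - 24b - 45 = (-1)(3b^2 - 6b - 45) + (-30b - 90)
  3b^2 - 6b - 45 = (-(1/10)b + 1/2)(-30b - 90) + (0)
Last nonzero remainder: -30b - 90. Dividing through by -30 gives the monic gcd b + 3.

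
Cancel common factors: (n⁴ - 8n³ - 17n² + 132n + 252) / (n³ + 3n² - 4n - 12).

(n² - 13n + 42)/(n - 2)

Apply the Euclidean algorithm:
  n⁴ - 8n³ - 17n² + 132n + 252 = (n - 11)(n³ + 3n² - 4n - 12) + (20n² + 100n + 120)
  n³ + 3n² - 4n - 12 = ((1/20)n - 1/10)(20n² + 100n + 120) + (0)
Last nonzero remainder: 20n² + 100n + 120. Dividing through by 20 gives the monic gcd n² + 5n + 6.
Cancel n² + 5n + 6 from numerator and denominator to get the reduced form.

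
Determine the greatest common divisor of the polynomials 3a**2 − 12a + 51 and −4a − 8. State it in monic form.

By polynomial division,
  3a**2 − 12a + 51 = (−(3/4)a + 9/2)(−4a − 8) + (87)
  −4a − 8 = (−(4/87)a − 8/87)(87) + (0)
The last nonzero remainder is the constant 87, so the polynomials are coprime and gcd = 1.

1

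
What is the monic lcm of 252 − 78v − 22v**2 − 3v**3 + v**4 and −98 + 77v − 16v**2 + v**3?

−1764 + 798v + 76v**2 − v**3 − 10v**4 + v**5

Euclidean algorithm in ℚ[v]:
  v**4 − 3v**3 − 22v**2 − 78v + 252 = (v + 13)(v**3 − 16v**2 + 77v − 98) + (109v**2 − 981v + 1526)
  v**3 − 16v**2 + 77v − 98 = ((1/109)v − 7/109)(109v**2 − 981v + 1526) + (0)
Last nonzero remainder: 109v**2 − 981v + 1526. Dividing through by 109 gives the monic gcd v**2 − 9v + 14.
Then lcm(f, g) = f·g / gcd(f, g); expanding and making the result monic gives the answer.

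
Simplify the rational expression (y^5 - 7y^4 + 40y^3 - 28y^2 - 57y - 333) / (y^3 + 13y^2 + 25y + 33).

By polynomial division,
  y^5 - 7y^4 + 40y^3 - 28y^2 - 57y - 333 = (y^2 - 20y + 275)(y^3 + 13y^2 + 25y + 33) + (-3136y^2 - 6272y - 9408)
  y^3 + 13y^2 + 25y + 33 = (-(1/3136)y - 11/3136)(-3136y^2 - 6272y - 9408) + (0)
Last nonzero remainder: -3136y^2 - 6272y - 9408. Dividing through by -3136 gives the monic gcd y^2 + 2y + 3.
Cancel y^2 + 2y + 3 from numerator and denominator to get the reduced form.

(y^3 - 9y^2 + 55y - 111)/(y + 11)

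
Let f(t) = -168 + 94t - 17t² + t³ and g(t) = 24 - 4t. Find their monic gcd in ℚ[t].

-6 + t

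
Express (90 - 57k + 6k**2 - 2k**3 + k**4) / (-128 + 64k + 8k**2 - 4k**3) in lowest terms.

(45 - 6k - k**3)/(-64 + 4k**2)

Euclidean algorithm in ℚ[k]:
  k**4 - 2k**3 + 6k**2 - 57k + 90 = (-(1/4)k)(-4k**3 + 8k**2 + 64k - 128) + (22k**2 - 89k + 90)
  -4k**3 + 8k**2 + 64k - 128 = (-(2/11)k - 45/121)(22k**2 - 89k + 90) + ((5719/121)k - 11438/121)
  22k**2 - 89k + 90 = ((2662/5719)k - 5445/5719)((5719/121)k - 11438/121) + (0)
Last nonzero remainder: (5719/121)k - 11438/121. Dividing through by 5719/121 gives the monic gcd k - 2.
Cancel k - 2 from numerator and denominator to get the reduced form.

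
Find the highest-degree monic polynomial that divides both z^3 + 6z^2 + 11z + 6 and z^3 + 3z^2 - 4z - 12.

z^2 + 5z + 6

By polynomial division,
  z^3 + 6z^2 + 11z + 6 = (z^3 + 3z^2 - 4z - 12) + (3z^2 + 15z + 18)
  z^3 + 3z^2 - 4z - 12 = ((1/3)z - 2/3)(3z^2 + 15z + 18) + (0)
Last nonzero remainder: 3z^2 + 15z + 18. Dividing through by 3 gives the monic gcd z^2 + 5z + 6.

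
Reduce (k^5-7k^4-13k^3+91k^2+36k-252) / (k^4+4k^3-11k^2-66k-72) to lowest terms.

(k^3-12k^2+41k-42)/(k^2-k-12)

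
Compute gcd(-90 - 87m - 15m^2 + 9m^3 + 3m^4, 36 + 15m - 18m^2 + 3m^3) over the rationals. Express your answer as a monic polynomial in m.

-3 + m

By polynomial division,
  3m^4 + 9m^3 - 15m^2 - 87m - 90 = (m + 9)(3m^3 - 18m^2 + 15m + 36) + (132m^2 - 258m - 414)
  3m^3 - 18m^2 + 15m + 36 = ((1/44)m - 89/968)(132m^2 - 258m - 414) + ((333/484)m - 999/484)
  132m^2 - 258m - 414 = ((21296/111)m + 22264/111)((333/484)m - 999/484) + (0)
Last nonzero remainder: (333/484)m - 999/484. Dividing through by 333/484 gives the monic gcd m - 3.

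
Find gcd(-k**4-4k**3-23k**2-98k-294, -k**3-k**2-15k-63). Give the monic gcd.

k**2-2k+21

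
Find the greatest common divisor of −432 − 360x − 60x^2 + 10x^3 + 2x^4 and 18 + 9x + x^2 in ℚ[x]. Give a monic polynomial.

Euclidean algorithm in ℚ[x]:
  2x^4 + 10x^3 − 60x^2 − 360x − 432 = (2x^2 − 8x − 24)(x^2 + 9x + 18) + (0)
The last nonzero remainder x^2 + 9x + 18 is already monic.

18 + 9x + x^2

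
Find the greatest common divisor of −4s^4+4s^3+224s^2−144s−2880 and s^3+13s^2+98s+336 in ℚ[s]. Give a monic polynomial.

Repeated division with remainder:
  −4s^4+4s^3+224s^2−144s−2880 = (−4s+56)(s^3+13s^2+98s+336) + (−112s^2−4288s−21696)
  s^3+13s^2+98s+336 = (−(1/112)s+177/784)(−112s^2−4288s−21696) + ((42746/49)s+256476/49)
  −112s^2−4288s−21696 = (−(2744/21373)s−88592/21373)((42746/49)s+256476/49) + (0)
Last nonzero remainder: (42746/49)s+256476/49. Dividing through by 42746/49 gives the monic gcd s+6.

s+6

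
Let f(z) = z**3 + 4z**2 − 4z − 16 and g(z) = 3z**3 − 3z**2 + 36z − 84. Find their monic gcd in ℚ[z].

Repeated division with remainder:
  z**3 + 4z**2 − 4z − 16 = (1/3)(3z**3 − 3z**2 + 36z − 84) + (5z**2 − 16z + 12)
  3z**3 − 3z**2 + 36z − 84 = ((3/5)z + 33/25)(5z**2 − 16z + 12) + ((1248/25)z − 2496/25)
  5z**2 − 16z + 12 = ((125/1248)z − 25/208)((1248/25)z − 2496/25) + (0)
Last nonzero remainder: (1248/25)z − 2496/25. Dividing through by 1248/25 gives the monic gcd z − 2.

z − 2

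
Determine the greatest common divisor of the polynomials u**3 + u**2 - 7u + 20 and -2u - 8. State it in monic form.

u + 4

Euclidean algorithm in ℚ[u]:
  u**3 + u**2 - 7u + 20 = (-(1/2)u**2 + (3/2)u - 5/2)(-2u - 8) + (0)
Last nonzero remainder: -2u - 8. Dividing through by -2 gives the monic gcd u + 4.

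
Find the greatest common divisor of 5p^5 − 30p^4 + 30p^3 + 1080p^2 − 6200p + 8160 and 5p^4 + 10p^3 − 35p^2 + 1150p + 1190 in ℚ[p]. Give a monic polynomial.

p^2 − 6p + 34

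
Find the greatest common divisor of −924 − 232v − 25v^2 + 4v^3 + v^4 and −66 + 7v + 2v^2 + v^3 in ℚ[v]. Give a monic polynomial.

22 + 5v + v^2

By polynomial division,
  v^4 + 4v^3 − 25v^2 − 232v − 924 = (v + 2)(v^3 + 2v^2 + 7v − 66) + (−36v^2 − 180v − 792)
  v^3 + 2v^2 + 7v − 66 = (−(1/36)v + 1/12)(−36v^2 − 180v − 792) + (0)
Last nonzero remainder: −36v^2 − 180v − 792. Dividing through by −36 gives the monic gcd v^2 + 5v + 22.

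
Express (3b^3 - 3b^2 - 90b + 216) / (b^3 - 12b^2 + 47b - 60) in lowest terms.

By polynomial division,
  3b^3 - 3b^2 - 90b + 216 = (3)(b^3 - 12b^2 + 47b - 60) + (33b^2 - 231b + 396)
  b^3 - 12b^2 + 47b - 60 = ((1/33)b - 5/33)(33b^2 - 231b + 396) + (0)
Last nonzero remainder: 33b^2 - 231b + 396. Dividing through by 33 gives the monic gcd b^2 - 7b + 12.
Cancel b^2 - 7b + 12 from numerator and denominator to get the reduced form.

(3b + 18)/(b - 5)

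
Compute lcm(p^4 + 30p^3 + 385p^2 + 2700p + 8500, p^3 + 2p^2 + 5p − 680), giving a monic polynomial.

p^5 + 22p^4 + 145p^3 − 380p^2 − 13100p − 68000

By polynomial division,
  p^4 + 30p^3 + 385p^2 + 2700p + 8500 = (p + 28)(p^3 + 2p^2 + 5p − 680) + (324p^2 + 3240p + 27540)
  p^3 + 2p^2 + 5p − 680 = ((1/324)p − 2/81)(324p^2 + 3240p + 27540) + (0)
Last nonzero remainder: 324p^2 + 3240p + 27540. Dividing through by 324 gives the monic gcd p^2 + 10p + 85.
Then lcm(f, g) = f·g / gcd(f, g); expanding and making the result monic gives the answer.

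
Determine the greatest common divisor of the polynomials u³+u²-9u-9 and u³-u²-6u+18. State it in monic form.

u+3

By polynomial division,
  u³+u²-9u-9 = (u³-u²-6u+18) + (2u²-3u-27)
  u³-u²-6u+18 = ((1/2)u+1/4)(2u²-3u-27) + ((33/4)u+99/4)
  2u²-3u-27 = ((8/33)u-12/11)((33/4)u+99/4) + (0)
Last nonzero remainder: (33/4)u+99/4. Dividing through by 33/4 gives the monic gcd u+3.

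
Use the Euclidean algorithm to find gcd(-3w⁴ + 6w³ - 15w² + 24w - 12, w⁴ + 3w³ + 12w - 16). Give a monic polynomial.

w³ - w² + 4w - 4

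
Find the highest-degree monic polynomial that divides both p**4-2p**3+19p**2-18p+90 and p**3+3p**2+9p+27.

p**2+9

By polynomial division,
  p**4-2p**3+19p**2-18p+90 = (p-5)(p**3+3p**2+9p+27) + (25p**2+225)
  p**3+3p**2+9p+27 = ((1/25)p+3/25)(25p**2+225) + (0)
Last nonzero remainder: 25p**2+225. Dividing through by 25 gives the monic gcd p**2+9.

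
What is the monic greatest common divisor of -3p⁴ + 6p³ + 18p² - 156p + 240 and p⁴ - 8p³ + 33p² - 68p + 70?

p² - 4p + 10

Repeated division with remainder:
  -3p⁴ + 6p³ + 18p² - 156p + 240 = (-3)(p⁴ - 8p³ + 33p² - 68p + 70) + (-18p³ + 117p² - 360p + 450)
  p⁴ - 8p³ + 33p² - 68p + 70 = (-(1/18)p + 1/12)(-18p³ + 117p² - 360p + 450) + ((13/4)p² - 13p + 65/2)
  -18p³ + 117p² - 360p + 450 = (-(72/13)p + 180/13)((13/4)p² - 13p + 65/2) + (0)
Last nonzero remainder: (13/4)p² - 13p + 65/2. Dividing through by 13/4 gives the monic gcd p² - 4p + 10.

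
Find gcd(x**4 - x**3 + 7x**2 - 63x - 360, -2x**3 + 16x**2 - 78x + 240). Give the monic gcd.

x - 5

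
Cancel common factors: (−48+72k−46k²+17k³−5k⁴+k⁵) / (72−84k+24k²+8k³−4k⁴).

(−8−k²)/(12+4k)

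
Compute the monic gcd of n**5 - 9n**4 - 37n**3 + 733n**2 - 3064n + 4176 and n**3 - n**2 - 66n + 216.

Apply the Euclidean algorithm:
  n**5 - 9n**4 - 37n**3 + 733n**2 - 3064n + 4176 = (n**2 - 8n + 21)(n**3 - n**2 - 66n + 216) + (10n**2 + 50n - 360)
  n**3 - n**2 - 66n + 216 = ((1/10)n - 3/5)(10n**2 + 50n - 360) + (0)
Last nonzero remainder: 10n**2 + 50n - 360. Dividing through by 10 gives the monic gcd n**2 + 5n - 36.

n**2 + 5n - 36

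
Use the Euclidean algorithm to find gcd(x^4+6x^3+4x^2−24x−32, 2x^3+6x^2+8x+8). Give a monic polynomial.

x+2

By polynomial division,
  x^4+6x^3+4x^2−24x−32 = ((1/2)x+3/2)(2x^3+6x^2+8x+8) + (−9x^2−40x−44)
  2x^3+6x^2+8x+8 = (−(2/9)x+26/81)(−9x^2−40x−44) + ((896/81)x+1792/81)
  −9x^2−40x−44 = (−(729/896)x−891/448)((896/81)x+1792/81) + (0)
Last nonzero remainder: (896/81)x+1792/81. Dividing through by 896/81 gives the monic gcd x+2.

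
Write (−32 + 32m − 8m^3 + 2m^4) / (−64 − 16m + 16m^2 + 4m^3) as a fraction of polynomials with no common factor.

By polynomial division,
  2m^4 − 8m^3 + 32m − 32 = ((1/2)m − 4)(4m^3 + 16m^2 − 16m − 64) + (72m^2 − 288)
  4m^3 + 16m^2 − 16m − 64 = ((1/18)m + 2/9)(72m^2 − 288) + (0)
Last nonzero remainder: 72m^2 − 288. Dividing through by 72 gives the monic gcd m^2 − 4.
Cancel m^2 − 4 from numerator and denominator to get the reduced form.

(4 − 4m + m^2)/(8 + 2m)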